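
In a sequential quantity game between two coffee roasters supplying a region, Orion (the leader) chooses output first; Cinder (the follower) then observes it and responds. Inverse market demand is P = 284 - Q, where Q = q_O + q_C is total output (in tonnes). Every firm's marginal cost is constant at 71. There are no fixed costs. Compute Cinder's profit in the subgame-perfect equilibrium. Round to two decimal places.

The follower Cinder best-responds to any q_O: π_C = (284 - Q)q_C - 71q_C.
Follower FOC: 213 - q_O - 2q_C = 0, so q_C(q_O) = (213 - q_O)/2.
Orion substitutes q_C(q_O) into its own profit: π_O = q_O(284 - q_O - (213 - q_O)/2) - 71q_O = (355/2 - (1/2)q_O)q_O - 71q_O.
The leader's first-order condition 213/2 - q_O = 0 yields q_O = 213/2.
Then q_C = (213 - 213/2)/2 = 213/4.
Price P = 284 - 639/4 = 497/4.
Cinder's profit: (497/4 - 71)·(213/4) = 2835.5625.

2835.56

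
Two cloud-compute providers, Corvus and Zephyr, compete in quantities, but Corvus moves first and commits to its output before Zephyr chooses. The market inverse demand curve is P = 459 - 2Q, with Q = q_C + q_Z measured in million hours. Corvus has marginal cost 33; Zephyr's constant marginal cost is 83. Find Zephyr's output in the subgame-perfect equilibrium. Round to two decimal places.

Solve by backward induction. Given q_C, the follower Zephyr maximises π_Z = (459 - 2q_C - 2q_Z)q_Z - 83q_Z.
Follower FOC: 376 - 2q_C - 4q_Z = 0, so q_Z(q_C) = (376 - 2q_C)/4.
The leader anticipates this reaction. Substituting into P = 459 - 2Q gives P = 271 - q_C, so π_C = (271 - q_C)q_C - 33q_C.
Leader FOC: 238 - 2q_C = 0, so q_C = 119.
Then q_Z = (376 - 2·119)/4 = 69/2.

34.50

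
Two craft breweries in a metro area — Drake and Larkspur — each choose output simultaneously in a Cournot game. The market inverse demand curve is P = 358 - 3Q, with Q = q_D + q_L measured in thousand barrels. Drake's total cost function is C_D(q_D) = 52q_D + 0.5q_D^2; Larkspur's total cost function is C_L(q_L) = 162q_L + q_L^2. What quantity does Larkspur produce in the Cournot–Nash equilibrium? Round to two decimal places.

9.66

Drake's profit: π_D = (358 - 3Q)q_D - (52q_D + (1/2)q_D²). Setting ∂π_D/∂q_D = 0: 306 - 7q_D - 3(q_L) = 0.
Larkspur's profit: π_L = (358 - 3Q)q_L - (162q_L + q_L²). Setting ∂π_L/∂q_L = 0: 196 - 8q_L - 3(q_D) = 0.
Best responses: q_D = (306 - 3q_L)/7, q_L = (196 - 3q_D)/8.
Substituting one into the other gives q_D = 1860/47 and q_L = 454/47.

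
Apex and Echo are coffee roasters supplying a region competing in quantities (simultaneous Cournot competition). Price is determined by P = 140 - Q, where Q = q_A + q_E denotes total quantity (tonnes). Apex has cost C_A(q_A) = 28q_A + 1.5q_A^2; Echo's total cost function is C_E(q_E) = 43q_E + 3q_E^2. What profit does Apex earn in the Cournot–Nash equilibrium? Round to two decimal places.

1049.31

Apex's profit: π_A = (140 - Q)q_A - (28q_A + (3/2)q_A²). Setting ∂π_A/∂q_A = 0: 112 - 5q_A - (q_E) = 0.
Echo's first-order condition: 97 - 8q_E - (q_A) = 0.
Best responses: q_A = (112 - q_E)/5, q_E = (97 - q_A)/8.
Solving the pair: q_A = 799/39, q_E = 373/39.
Price P = 140 - 1172/39 = 109.9487.
Apex's profit: 109.9487·(799/39) - 28·(799/39) - (3/2)(799/39)² = 1049.3113.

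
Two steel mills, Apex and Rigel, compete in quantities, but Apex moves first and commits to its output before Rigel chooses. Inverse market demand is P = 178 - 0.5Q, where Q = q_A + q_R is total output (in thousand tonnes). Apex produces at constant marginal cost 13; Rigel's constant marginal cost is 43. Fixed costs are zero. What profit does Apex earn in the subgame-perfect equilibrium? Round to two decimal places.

9506.25

Solve by backward induction. Given q_A, the follower Rigel maximises π_R = (178 - (1/2)q_A - (1/2)q_R)q_R - 43q_R.
∂π_R/∂q_R = 135 - (1/2)q_A - q_R = 0 gives the reaction function q_R = (135 - (1/2)q_A).
Apex substitutes q_R(q_A) into its own profit: π_A = q_A(178 - (1/2)q_A - (135 - (1/2)q_A)/2) - 13q_A = (221/2 - (1/4)q_A)q_A - 13q_A.
Leader FOC: 195/2 - (1/2)q_A = 0, so q_A = 195.
Then q_R = (135 - (1/2)·195) = 75/2.
Price P = 178 - (1/2)·(465/2) = 247/4.
Apex's profit: (247/4 - 13)·195 = 9506.2500.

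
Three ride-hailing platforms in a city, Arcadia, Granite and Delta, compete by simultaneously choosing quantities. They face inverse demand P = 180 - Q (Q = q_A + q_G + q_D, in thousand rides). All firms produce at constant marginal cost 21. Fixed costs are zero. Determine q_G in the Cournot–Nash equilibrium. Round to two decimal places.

Each firm earns π_i = (180 - Q)q_i - 21q_i.
First-order condition (treating rivals' output as given): 159 - 2q_i - Σ_{j≠i} q_j = 0.
With identical firms every q_j equals q_i, so Σ_{j≠i} q_j = 2q_i and 159 = 4q_i, giving q_i = 159/4.

39.75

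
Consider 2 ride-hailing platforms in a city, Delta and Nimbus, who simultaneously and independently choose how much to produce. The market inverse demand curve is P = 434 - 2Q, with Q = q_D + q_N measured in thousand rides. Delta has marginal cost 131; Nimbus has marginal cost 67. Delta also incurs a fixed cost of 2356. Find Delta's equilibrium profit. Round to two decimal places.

Delta's profit: π_D = (434 - 2Q)q_D - (131q_D). Setting ∂π_D/∂q_D = 0: 303 - 4q_D - 2(q_N) = 0.
Nimbus's first-order condition: 367 - 4q_N - 2(q_D) = 0.
Rearranging gives the reaction functions q_D = (303 - 2q_N)/4 and q_N = (367 - 2q_D)/4.
Substituting one into the other gives q_D = 239/6 and q_N = 431/6.
Price P = 434 - 2·(335/3) = 632/3.
Delta's profit: (632/3 - 131)·(239/6) - 2356 = 817.3889.

817.39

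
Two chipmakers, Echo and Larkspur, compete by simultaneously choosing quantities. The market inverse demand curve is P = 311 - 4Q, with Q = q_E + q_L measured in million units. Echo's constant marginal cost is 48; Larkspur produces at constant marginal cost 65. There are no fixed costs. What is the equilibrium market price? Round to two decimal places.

Echo's profit: π_E = (311 - 4Q)q_E - (48q_E). Setting ∂π_E/∂q_E = 0: 263 - 8q_E - 4(q_L) = 0.
Larkspur's first-order condition: 246 - 8q_L - 4(q_E) = 0.
So q_E = (263 - 4q_L)/8 and q_L = (246 - 4q_E)/8.
Solving the pair: q_E = 70/3, q_L = 229/12.
Total output Q = 509/12, so price P = 311 - 4·(509/12) = 424/3.

141.33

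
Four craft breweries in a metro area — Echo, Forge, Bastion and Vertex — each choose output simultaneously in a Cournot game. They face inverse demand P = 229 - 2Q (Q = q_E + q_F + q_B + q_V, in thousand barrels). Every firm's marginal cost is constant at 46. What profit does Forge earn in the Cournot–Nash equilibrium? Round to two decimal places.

Each firm earns π_i = (229 - 2Q)q_i - 46q_i.
Setting ∂π_i/∂q_i = 0 with rivals' quantities fixed: 183 - 4q_i - 2·Σ_{j≠i} q_j = 0.
By symmetry each firm produces the same amount; substituting Σ_{j≠i} q_j = 3q_i yields q_i = 183/10.
Price P = 229 - 2·(366/5) = 413/5.
Forge's profit: (413/5 - 46)·(183/10) = 669.7800.

669.78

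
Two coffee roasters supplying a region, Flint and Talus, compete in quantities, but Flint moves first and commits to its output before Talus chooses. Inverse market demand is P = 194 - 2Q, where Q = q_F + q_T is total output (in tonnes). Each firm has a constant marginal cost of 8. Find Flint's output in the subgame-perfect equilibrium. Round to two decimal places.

46.50

Solve by backward induction. Given q_F, the follower Talus maximises π_T = (194 - 2q_F - 2q_T)q_T - 8q_T.
∂π_T/∂q_T = 186 - 2q_F - 4q_T = 0 gives the reaction function q_T = (186 - 2q_F)/4.
The leader anticipates this reaction. Substituting into P = 194 - 2Q gives P = 101 - q_F, so π_F = (101 - q_F)q_F - 8q_F.
Maximising: ∂π_F/∂q_F = 93 - 2q_F = 0, giving q_F = 93/2.
Then q_T = (186 - 2·(93/2))/4 = 93/4.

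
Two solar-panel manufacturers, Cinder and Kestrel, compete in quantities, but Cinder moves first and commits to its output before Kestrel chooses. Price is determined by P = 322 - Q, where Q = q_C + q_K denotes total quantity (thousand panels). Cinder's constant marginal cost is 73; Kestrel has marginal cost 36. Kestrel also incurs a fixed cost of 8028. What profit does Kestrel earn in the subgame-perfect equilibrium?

The follower Kestrel best-responds to any q_C: π_K = (322 - Q)q_K - 36q_K.
Setting the follower's marginal profit to zero, 286 - q_C - 2q_K = 0, i.e. q_K = (286 - q_C)/2.
The leader anticipates this reaction. Substituting into P = 322 - Q gives P = 179 - (1/2)q_C, so π_C = (179 - (1/2)q_C)q_C - 73q_C.
Leader FOC: 106 - q_C = 0, so q_C = 106.
Then q_K = (286 - 106)/2 = 90.
Price P = 322 - 196 = 126.
Kestrel's profit: (126 - 36)·90 - 8028 = 72.

72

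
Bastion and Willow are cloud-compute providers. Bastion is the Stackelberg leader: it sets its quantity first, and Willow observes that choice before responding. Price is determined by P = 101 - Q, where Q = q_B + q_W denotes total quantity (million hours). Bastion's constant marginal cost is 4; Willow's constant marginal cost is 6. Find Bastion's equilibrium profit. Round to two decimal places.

1225.13

Solve by backward induction. Given q_B, the follower Willow maximises π_W = (101 - q_B - q_W)q_W - 6q_W.
Follower FOC: 95 - q_B - 2q_W = 0, so q_W(q_B) = (95 - q_B)/2.
Bastion substitutes q_W(q_B) into its own profit: π_B = q_B(101 - q_B - (95 - q_B)/2) - 4q_B = (107/2 - (1/2)q_B)q_B - 4q_B.
Maximising: ∂π_B/∂q_B = 99/2 - q_B = 0, giving q_B = 99/2.
Then q_W = (95 - 99/2)/2 = 91/4.
Price P = 101 - 289/4 = 115/4.
Bastion's profit: (115/4 - 4)·(99/2) = 1225.1250.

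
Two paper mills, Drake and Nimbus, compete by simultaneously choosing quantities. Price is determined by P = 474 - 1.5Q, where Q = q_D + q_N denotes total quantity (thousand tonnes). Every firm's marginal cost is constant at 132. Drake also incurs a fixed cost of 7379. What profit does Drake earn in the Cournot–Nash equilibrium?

Each firm earns π_i = (474 - 1.5Q)q_i - 132q_i.
Setting ∂π_i/∂q_i = 0 with rivals' quantities fixed: 342 - 3q_i - (3/2)q_j = 0.
With identical firms every q_j equals q_i, so q_j = q_i and 342 = (9/2)q_i, giving q_i = 76.
Price P = 474 - (3/2)·152 = 246.
Drake's profit: (246 - 132)·76 - 7379 = 1285.

1285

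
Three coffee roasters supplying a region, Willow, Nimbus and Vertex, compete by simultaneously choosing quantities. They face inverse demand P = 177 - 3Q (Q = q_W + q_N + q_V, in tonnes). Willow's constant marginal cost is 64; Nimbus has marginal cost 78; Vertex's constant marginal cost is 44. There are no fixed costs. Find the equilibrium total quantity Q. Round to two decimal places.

28.75

Willow's profit: π_W = (177 - 3Q)q_W - (64q_W). Setting ∂π_W/∂q_W = 0: 113 - 6q_W - 3(q_N + q_V) = 0.
Nimbus's profit: π_N = (177 - 3Q)q_N - (78q_N). Setting ∂π_N/∂q_N = 0: 99 - 6q_N - 3(q_W + q_V) = 0.
Vertex's first-order condition: 133 - 6q_V - 3(q_W + q_N) = 0.
Adding the 3 conditions: 345 − 6Q − 6Q = 0, i.e. Q = 115/4.
Back-substituting: q_W = (113 − 345/4)/3 = 107/12, q_N = (99 − 345/4)/3 = 17/4, q_V = (133 − 345/4)/3 = 187/12.
Total output Q = 107/12 + 17/4 + 187/12 = 115/4.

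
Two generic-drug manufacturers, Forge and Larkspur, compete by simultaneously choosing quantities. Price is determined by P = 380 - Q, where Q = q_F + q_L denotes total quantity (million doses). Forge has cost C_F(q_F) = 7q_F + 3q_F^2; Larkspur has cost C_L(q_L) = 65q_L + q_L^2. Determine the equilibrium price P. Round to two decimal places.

272.77

Forge's profit: π_F = (380 - Q)q_F - (7q_F + 3q_F²). Setting ∂π_F/∂q_F = 0: 373 - 8q_F - (q_L) = 0.
Larkspur's first-order condition: 315 - 4q_L - (q_F) = 0.
Rearranging gives the reaction functions q_F = (373 - q_L)/8 and q_L = (315 - q_F)/4.
Solving the pair: q_F = 1177/31, q_L = 69.2581.
Total output Q = 107.2258, so price P = 380 - 107.2258 = 272.7742.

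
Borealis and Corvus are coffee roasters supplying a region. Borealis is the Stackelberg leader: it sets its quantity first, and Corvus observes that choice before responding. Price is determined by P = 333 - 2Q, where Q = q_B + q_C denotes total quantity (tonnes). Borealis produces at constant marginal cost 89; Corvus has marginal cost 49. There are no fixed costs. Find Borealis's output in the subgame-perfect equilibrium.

Solve by backward induction. Given q_B, the follower Corvus maximises π_C = (333 - 2q_B - 2q_C)q_C - 49q_C.
∂π_C/∂q_C = 284 - 2q_B - 4q_C = 0 gives the reaction function q_C = (284 - 2q_B)/4.
Borealis substitutes q_C(q_B) into its own profit: π_B = q_B(333 - 2q_B - (284 - 2q_B)/2) - 89q_B = (191 - q_B)q_B - 89q_B.
Leader FOC: 102 - 2q_B = 0, so q_B = 51.
Then q_C = (284 - 2·51)/4 = 91/2.

51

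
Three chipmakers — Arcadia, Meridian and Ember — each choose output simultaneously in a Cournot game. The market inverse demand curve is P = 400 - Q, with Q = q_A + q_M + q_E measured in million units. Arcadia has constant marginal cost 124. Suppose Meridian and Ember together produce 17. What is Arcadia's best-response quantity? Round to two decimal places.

With rivals' combined output fixed at 17, Arcadia's profit is π_A = (400 - 17 - q_A)q_A - (124q_A) = (383 - q_A)q_A - (124q_A).
∂π_A/∂q_A = 259 - 2q_A = 0, so q_A = 259/2.

129.50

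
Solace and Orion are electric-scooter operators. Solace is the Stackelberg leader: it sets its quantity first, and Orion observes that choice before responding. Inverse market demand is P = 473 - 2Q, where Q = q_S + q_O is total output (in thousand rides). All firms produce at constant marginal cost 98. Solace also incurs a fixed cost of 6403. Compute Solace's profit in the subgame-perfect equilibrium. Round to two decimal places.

2386.06

The follower Orion best-responds to any q_S: π_O = (473 - 2Q)q_O - 98q_O.
Setting the follower's marginal profit to zero, 375 - 2q_S - 4q_O = 0, i.e. q_O = (375 - 2q_S)/4.
The leader anticipates this reaction. Substituting into P = 473 - 2Q gives P = 571/2 - q_S, so π_S = (571/2 - q_S)q_S - 98q_S.
The leader's first-order condition 375/2 - 2q_S = 0 yields q_S = 375/4.
Then q_O = (375 - 2·(375/4))/4 = 375/8.
Price P = 473 - 2·(1125/8) = 767/4.
Solace's profit: (767/4 - 98)·(375/4) - 6403 = 2386.0625.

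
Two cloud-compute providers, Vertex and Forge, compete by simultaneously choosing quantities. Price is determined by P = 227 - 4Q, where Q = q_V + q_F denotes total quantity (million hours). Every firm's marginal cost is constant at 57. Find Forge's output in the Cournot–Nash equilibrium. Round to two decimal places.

14.17

A representative firm's profit is π_i = q_i(227 - 4Q) - 57q_i.
First-order condition (treating rivals' output as given): 170 - 8q_i - 4q_j = 0.
By symmetry each firm produces the same amount; substituting q_j = q_i yields q_i = 170/12 = 85/6.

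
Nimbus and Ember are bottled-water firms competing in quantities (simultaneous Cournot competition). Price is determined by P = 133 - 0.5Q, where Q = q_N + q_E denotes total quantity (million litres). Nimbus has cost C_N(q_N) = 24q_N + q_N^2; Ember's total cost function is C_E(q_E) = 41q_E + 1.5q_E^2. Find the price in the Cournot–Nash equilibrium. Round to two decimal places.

106.98

Nimbus's profit: π_N = (133 - 0.5Q)q_N - (24q_N + q_N²). Setting ∂π_N/∂q_N = 0: 109 - 3q_N - (1/2)(q_E) = 0.
Ember's first-order condition: 92 - 4q_E - (1/2)(q_N) = 0.
Rearranging gives the reaction functions q_N = (109 - (1/2)q_E)/3 and q_E = (92 - (1/2)q_N)/4.
Substituting one into the other gives q_N = 1560/47 and q_E = 886/47.
Total output Q = 52.0426, so price P = 133 - (1/2)·52.0426 = 106.9787.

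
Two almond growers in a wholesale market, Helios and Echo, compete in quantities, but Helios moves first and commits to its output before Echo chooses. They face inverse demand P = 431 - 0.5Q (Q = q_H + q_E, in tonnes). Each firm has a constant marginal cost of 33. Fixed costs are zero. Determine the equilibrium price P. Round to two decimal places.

132.50

The follower Echo best-responds to any q_H: π_E = (431 - 0.5Q)q_E - 33q_E.
Setting the follower's marginal profit to zero, 398 - (1/2)q_H - q_E = 0, i.e. q_E = (398 - (1/2)q_H).
Helios substitutes q_E(q_H) into its own profit: π_H = q_H(431 - (1/2)q_H - (398 - (1/2)q_H)/2) - 33q_H = (232 - (1/4)q_H)q_H - 33q_H.
The leader's first-order condition 199 - (1/2)q_H = 0 yields q_H = 398.
Then q_E = (398 - (1/2)·398) = 199.
Total output Q = 597, so price P = 431 - (1/2)·597 = 265/2.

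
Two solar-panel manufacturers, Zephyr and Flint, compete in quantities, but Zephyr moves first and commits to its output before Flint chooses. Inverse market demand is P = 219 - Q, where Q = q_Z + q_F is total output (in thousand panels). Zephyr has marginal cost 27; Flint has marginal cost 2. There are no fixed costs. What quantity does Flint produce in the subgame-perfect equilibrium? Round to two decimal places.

Solve by backward induction. Given q_Z, the follower Flint maximises π_F = (219 - q_Z - q_F)q_F - 2q_F.
Follower FOC: 217 - q_Z - 2q_F = 0, so q_F(q_Z) = (217 - q_Z)/2.
The leader anticipates this reaction. Substituting into P = 219 - Q gives P = 221/2 - (1/2)q_Z, so π_Z = (221/2 - (1/2)q_Z)q_Z - 27q_Z.
The leader's first-order condition 167/2 - q_Z = 0 yields q_Z = 167/2.
Then q_F = (217 - 167/2)/2 = 267/4.

66.75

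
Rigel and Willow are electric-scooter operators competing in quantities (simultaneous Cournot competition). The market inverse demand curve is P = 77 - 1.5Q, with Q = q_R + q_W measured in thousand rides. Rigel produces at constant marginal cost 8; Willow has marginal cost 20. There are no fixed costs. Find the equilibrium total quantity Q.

28

Rigel's profit: π_R = (77 - 1.5Q)q_R - (8q_R). Setting ∂π_R/∂q_R = 0: 69 - 3q_R - (3/2)(q_W) = 0.
Willow's first-order condition: 57 - 3q_W - (3/2)(q_R) = 0.
So q_R = (69 - (3/2)q_W)/3 and q_W = (57 - (3/2)q_R)/3.
Solving the pair: q_R = 18, q_W = 10.
Total output Q = 18 + 10 = 28.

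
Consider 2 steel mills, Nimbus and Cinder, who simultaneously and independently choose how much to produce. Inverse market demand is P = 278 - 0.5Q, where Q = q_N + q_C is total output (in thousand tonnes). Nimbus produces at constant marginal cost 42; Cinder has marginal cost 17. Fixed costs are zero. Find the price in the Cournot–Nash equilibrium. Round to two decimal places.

Nimbus's profit: π_N = (278 - 0.5Q)q_N - (42q_N). Setting ∂π_N/∂q_N = 0: 236 - q_N - (1/2)(q_C) = 0.
Cinder's profit: π_C = (278 - 0.5Q)q_C - (17q_C). Setting ∂π_C/∂q_C = 0: 261 - q_C - (1/2)(q_N) = 0.
So q_N = (236 - (1/2)q_C) and q_C = (261 - (1/2)q_N).
Substituting one into the other gives q_N = 422/3 and q_C = 572/3.
Total output Q = 994/3, so price P = 278 - (1/2)·(994/3) = 337/3.

112.33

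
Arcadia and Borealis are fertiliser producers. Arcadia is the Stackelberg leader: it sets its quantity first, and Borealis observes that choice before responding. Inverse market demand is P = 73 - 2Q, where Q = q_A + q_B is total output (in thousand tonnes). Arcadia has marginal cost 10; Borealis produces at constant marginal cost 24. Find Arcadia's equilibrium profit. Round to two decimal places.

370.56

The follower Borealis best-responds to any q_A: π_B = (73 - 2Q)q_B - 24q_B.
Follower FOC: 49 - 2q_A - 4q_B = 0, so q_B(q_A) = (49 - 2q_A)/4.
Arcadia substitutes q_B(q_A) into its own profit: π_A = q_A(73 - 2q_A - (49 - 2q_A)/2) - 10q_A = (97/2 - q_A)q_A - 10q_A.
Leader FOC: 77/2 - 2q_A = 0, so q_A = 77/4.
Then q_B = (49 - 2·(77/4))/4 = 21/8.
Price P = 73 - 2·(175/8) = 117/4.
Arcadia's profit: (117/4 - 10)·(77/4) = 370.5625.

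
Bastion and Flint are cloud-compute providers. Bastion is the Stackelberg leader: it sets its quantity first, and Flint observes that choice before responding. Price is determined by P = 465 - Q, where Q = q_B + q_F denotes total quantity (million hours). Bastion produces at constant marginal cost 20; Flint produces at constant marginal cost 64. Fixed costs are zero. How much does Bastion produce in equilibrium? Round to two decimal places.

244.50

Solve by backward induction. Given q_B, the follower Flint maximises π_F = (465 - q_B - q_F)q_F - 64q_F.
Setting the follower's marginal profit to zero, 401 - q_B - 2q_F = 0, i.e. q_F = (401 - q_B)/2.
Bastion substitutes q_F(q_B) into its own profit: π_B = q_B(465 - q_B - (401 - q_B)/2) - 20q_B = (529/2 - (1/2)q_B)q_B - 20q_B.
Maximising: ∂π_B/∂q_B = 489/2 - q_B = 0, giving q_B = 489/2.
Then q_F = (401 - 489/2)/2 = 313/4.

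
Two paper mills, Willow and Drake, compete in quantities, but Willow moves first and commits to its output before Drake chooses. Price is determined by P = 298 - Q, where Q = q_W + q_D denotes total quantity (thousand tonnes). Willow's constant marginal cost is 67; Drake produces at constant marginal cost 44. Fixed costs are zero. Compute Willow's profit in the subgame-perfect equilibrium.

5408

The follower Drake best-responds to any q_W: π_D = (298 - Q)q_D - 44q_D.
∂π_D/∂q_D = 254 - q_W - 2q_D = 0 gives the reaction function q_D = (254 - q_W)/2.
Willow substitutes q_D(q_W) into its own profit: π_W = q_W(298 - q_W - (254 - q_W)/2) - 67q_W = (171 - (1/2)q_W)q_W - 67q_W.
Leader FOC: 104 - q_W = 0, so q_W = 104.
Then q_D = (254 - 104)/2 = 75.
Price P = 298 - 179 = 119.
Willow's profit: (119 - 67)·104 = 5408.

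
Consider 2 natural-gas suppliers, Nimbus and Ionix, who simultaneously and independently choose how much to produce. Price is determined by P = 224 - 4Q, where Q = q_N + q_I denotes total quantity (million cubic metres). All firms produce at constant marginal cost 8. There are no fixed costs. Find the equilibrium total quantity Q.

36

A representative firm's profit is π_i = q_i(224 - 4Q) - 8q_i.
First-order condition (treating rivals' output as given): 216 - 8q_i - 4q_j = 0.
With identical firms every q_j equals q_i, so q_j = q_i and 216 = 12q_i, giving q_i = 18.
Total output Q = 18 + 18 = 36.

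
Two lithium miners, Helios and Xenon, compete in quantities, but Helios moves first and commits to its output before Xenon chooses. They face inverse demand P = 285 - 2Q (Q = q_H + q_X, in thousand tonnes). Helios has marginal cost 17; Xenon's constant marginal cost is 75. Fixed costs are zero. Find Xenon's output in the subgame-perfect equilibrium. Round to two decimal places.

11.75

The follower Xenon best-responds to any q_H: π_X = (285 - 2Q)q_X - 75q_X.
Follower FOC: 210 - 2q_H - 4q_X = 0, so q_X(q_H) = (210 - 2q_H)/4.
The leader anticipates this reaction. Substituting into P = 285 - 2Q gives P = 180 - q_H, so π_H = (180 - q_H)q_H - 17q_H.
Maximising: ∂π_H/∂q_H = 163 - 2q_H = 0, giving q_H = 163/2.
Then q_X = (210 - 2·(163/2))/4 = 47/4.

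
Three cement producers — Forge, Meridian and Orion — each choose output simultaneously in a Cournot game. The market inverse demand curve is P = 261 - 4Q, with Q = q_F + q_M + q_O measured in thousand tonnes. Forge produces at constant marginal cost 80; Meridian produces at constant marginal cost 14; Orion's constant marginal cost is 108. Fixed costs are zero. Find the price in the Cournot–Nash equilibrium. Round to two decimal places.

Forge's profit: π_F = (261 - 4Q)q_F - (80q_F). Setting ∂π_F/∂q_F = 0: 181 - 8q_F - 4(q_M + q_O) = 0.
Meridian's profit: π_M = (261 - 4Q)q_M - (14q_M). Setting ∂π_M/∂q_M = 0: 247 - 8q_M - 4(q_F + q_O) = 0.
Orion's first-order condition: 153 - 8q_O - 4(q_F + q_M) = 0.
Adding the 3 first-order conditions: 581 − 16Q = 0, so Q = 581/16.
Back-substituting: q_F = (181 − 581/4)/4 = 143/16, q_M = (247 − 581/4)/4 = 407/16, q_O = (153 − 581/4)/4 = 31/16.
Total output Q = 581/16, so price P = 261 - 4·(581/16) = 463/4.

115.75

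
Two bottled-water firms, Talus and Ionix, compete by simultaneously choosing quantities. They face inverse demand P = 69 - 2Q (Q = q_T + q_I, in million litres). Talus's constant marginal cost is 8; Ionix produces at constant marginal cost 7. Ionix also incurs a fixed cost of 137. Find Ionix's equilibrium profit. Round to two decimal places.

Talus's profit: π_T = (69 - 2Q)q_T - (8q_T). Setting ∂π_T/∂q_T = 0: 61 - 4q_T - 2(q_I) = 0.
Ionix's profit: π_I = (69 - 2Q)q_I - (7q_I). Setting ∂π_I/∂q_I = 0: 62 - 4q_I - 2(q_T) = 0.
So q_T = (61 - 2q_I)/4 and q_I = (62 - 2q_T)/4.
Solving the pair: q_T = 10, q_I = 21/2.
Price P = 69 - 2·(41/2) = 28.
Ionix's profit: (28 - 7)·(21/2) - 137 = 167/2.

83.50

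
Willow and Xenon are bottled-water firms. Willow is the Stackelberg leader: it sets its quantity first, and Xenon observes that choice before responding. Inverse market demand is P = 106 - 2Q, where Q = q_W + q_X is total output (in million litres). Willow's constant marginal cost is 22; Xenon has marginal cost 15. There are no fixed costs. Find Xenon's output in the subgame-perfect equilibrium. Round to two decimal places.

The follower Xenon best-responds to any q_W: π_X = (106 - 2Q)q_X - 15q_X.
Setting the follower's marginal profit to zero, 91 - 2q_W - 4q_X = 0, i.e. q_X = (91 - 2q_W)/4.
Willow substitutes q_X(q_W) into its own profit: π_W = q_W(106 - 2q_W - (91 - 2q_W)/2) - 22q_W = (121/2 - q_W)q_W - 22q_W.
Maximising: ∂π_W/∂q_W = 77/2 - 2q_W = 0, giving q_W = 77/4.
Then q_X = (91 - 2·(77/4))/4 = 105/8.

13.13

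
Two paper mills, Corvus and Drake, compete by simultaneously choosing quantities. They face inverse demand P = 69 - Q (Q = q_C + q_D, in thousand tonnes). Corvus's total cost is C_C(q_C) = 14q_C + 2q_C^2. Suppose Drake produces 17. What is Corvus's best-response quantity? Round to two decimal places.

6.33

With the rival's output fixed at 17, Corvus's profit is π_C = (69 - 17 - q_C)q_C - (14q_C + 2q_C²) = (52 - q_C)q_C - (14q_C + 2q_C²).
∂π_C/∂q_C = 38 - 6q_C = 0, so q_C = 19/3.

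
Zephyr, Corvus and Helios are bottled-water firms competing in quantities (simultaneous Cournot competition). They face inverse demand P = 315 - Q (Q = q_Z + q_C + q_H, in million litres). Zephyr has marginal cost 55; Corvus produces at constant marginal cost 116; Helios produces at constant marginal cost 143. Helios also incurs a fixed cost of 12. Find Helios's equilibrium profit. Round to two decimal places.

Zephyr's profit: π_Z = (315 - Q)q_Z - (55q_Z). Setting ∂π_Z/∂q_Z = 0: 260 - 2q_Z - (q_C + q_H) = 0.
Corvus's profit: π_C = (315 - Q)q_C - (116q_C). Setting ∂π_C/∂q_C = 0: 199 - 2q_C - (q_Z + q_H) = 0.
Helios's first-order condition: 172 - 2q_H - (q_Z + q_C) = 0.
Summing all 3 equations gives 631 − 4Q = 0, hence Q = 631/4.
Back-substituting: q_Z = (260 − 631/4) = 409/4, q_C = (199 − 631/4) = 165/4, q_H = (172 − 631/4) = 57/4.
Price P = 315 - 631/4 = 629/4.
Helios's profit: (629/4 - 143)·(57/4) - 12 = 191.0625.

191.06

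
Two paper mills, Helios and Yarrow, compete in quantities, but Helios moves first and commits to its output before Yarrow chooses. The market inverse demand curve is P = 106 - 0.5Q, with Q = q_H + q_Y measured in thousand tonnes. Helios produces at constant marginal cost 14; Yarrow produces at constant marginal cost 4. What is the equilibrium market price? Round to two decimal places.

34.50

Solve by backward induction. Given q_H, the follower Yarrow maximises π_Y = (106 - (1/2)q_H - (1/2)q_Y)q_Y - 4q_Y.
Follower FOC: 102 - (1/2)q_H - q_Y = 0, so q_Y(q_H) = (102 - (1/2)q_H).
Helios substitutes q_Y(q_H) into its own profit: π_H = q_H(106 - (1/2)q_H - (102 - (1/2)q_H)/2) - 14q_H = (55 - (1/4)q_H)q_H - 14q_H.
Maximising: ∂π_H/∂q_H = 41 - (1/2)q_H = 0, giving q_H = 82.
Then q_Y = (102 - (1/2)·82) = 61.
Total output Q = 143, so price P = 106 - (1/2)·143 = 69/2.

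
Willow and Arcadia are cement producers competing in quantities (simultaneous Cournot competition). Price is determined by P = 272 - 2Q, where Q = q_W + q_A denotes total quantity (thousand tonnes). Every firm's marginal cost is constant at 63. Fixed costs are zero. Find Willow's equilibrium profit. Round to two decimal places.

2426.72

A representative firm's profit is π_i = q_i(272 - 2Q) - 63q_i.
Setting ∂π_i/∂q_i = 0 with rivals' quantities fixed: 209 - 4q_i - 2q_j = 0.
With identical firms every q_j equals q_i, so q_j = q_i and 209 = 6q_i, giving q_i = 209/6.
Price P = 272 - 2·(209/3) = 398/3.
Willow's profit: (398/3 - 63)·(209/6) = 2426.7222.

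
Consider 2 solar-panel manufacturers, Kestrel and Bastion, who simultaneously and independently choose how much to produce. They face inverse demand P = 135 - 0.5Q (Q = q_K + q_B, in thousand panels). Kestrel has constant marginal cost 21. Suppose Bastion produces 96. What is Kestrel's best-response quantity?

66

With the rival's output fixed at 96, Kestrel's profit is π_K = (135 - (1/2)·96 - (1/2)q_K)q_K - (21q_K) = (87 - (1/2)q_K)q_K - (21q_K).
∂π_K/∂q_K = 66 - q_K = 0, so q_K = 66.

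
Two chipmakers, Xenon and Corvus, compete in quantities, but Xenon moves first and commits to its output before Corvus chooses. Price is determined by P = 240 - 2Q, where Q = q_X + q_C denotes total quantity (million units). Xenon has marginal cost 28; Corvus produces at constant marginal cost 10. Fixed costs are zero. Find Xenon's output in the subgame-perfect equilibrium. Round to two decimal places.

Solve by backward induction. Given q_X, the follower Corvus maximises π_C = (240 - 2q_X - 2q_C)q_C - 10q_C.
Follower FOC: 230 - 2q_X - 4q_C = 0, so q_C(q_X) = (230 - 2q_X)/4.
Xenon substitutes q_C(q_X) into its own profit: π_X = q_X(240 - 2q_X - (230 - 2q_X)/2) - 28q_X = (125 - q_X)q_X - 28q_X.
Maximising: ∂π_X/∂q_X = 97 - 2q_X = 0, giving q_X = 97/2.
Then q_C = (230 - 2·(97/2))/4 = 133/4.

48.50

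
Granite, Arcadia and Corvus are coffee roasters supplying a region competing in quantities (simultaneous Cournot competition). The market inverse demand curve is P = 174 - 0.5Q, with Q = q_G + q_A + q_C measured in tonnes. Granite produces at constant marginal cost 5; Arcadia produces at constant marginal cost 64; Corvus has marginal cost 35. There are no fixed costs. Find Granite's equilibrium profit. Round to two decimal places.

8320.50

Granite's profit: π_G = (174 - 0.5Q)q_G - (5q_G). Setting ∂π_G/∂q_G = 0: 169 - q_G - (1/2)(q_A + q_C) = 0.
Arcadia's profit: π_A = (174 - 0.5Q)q_A - (64q_A). Setting ∂π_A/∂q_A = 0: 110 - q_A - (1/2)(q_G + q_C) = 0.
Corvus's first-order condition: 139 - q_C - (1/2)(q_G + q_A) = 0.
Adding the 3 conditions: 418 − Q − Q = 0, i.e. Q = 209.
Back-substituting: q_G = (169 − 209/2)/(1/2) = 129, q_A = (110 − 209/2)/(1/2) = 11, q_C = (139 − 209/2)/(1/2) = 69.
Price P = 174 - (1/2)·209 = 139/2.
Granite's profit: (139/2 - 5)·129 = 8320.5000.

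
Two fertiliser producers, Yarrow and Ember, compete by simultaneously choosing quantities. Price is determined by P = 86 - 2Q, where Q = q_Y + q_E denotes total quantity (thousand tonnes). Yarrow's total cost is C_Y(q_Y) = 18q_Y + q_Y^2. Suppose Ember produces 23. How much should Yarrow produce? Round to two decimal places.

3.67

With the rival's output fixed at 23, Yarrow's profit is π_Y = (86 - 2·23 - 2q_Y)q_Y - (18q_Y + q_Y²) = (40 - 2q_Y)q_Y - (18q_Y + q_Y²).
∂π_Y/∂q_Y = 22 - 6q_Y = 0, so q_Y = 11/3.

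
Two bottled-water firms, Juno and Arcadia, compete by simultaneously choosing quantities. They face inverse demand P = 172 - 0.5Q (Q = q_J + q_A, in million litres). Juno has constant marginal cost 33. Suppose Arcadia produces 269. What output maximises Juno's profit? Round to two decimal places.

4.50

With the rival's output fixed at 269, Juno's profit is π_J = (172 - (1/2)·269 - (1/2)q_J)q_J - (33q_J) = (75/2 - (1/2)q_J)q_J - (33q_J).
∂π_J/∂q_J = 9/2 - q_J = 0, so q_J = 9/2.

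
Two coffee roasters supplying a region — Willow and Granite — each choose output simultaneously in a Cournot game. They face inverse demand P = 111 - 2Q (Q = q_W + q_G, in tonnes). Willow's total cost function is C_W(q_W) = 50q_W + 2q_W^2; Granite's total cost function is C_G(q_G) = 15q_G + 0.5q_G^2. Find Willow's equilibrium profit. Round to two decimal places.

Willow's profit: π_W = (111 - 2Q)q_W - (50q_W + 2q_W²). Setting ∂π_W/∂q_W = 0: 61 - 8q_W - 2(q_G) = 0.
Granite's first-order condition: 96 - 5q_G - 2(q_W) = 0.
Best responses: q_W = (61 - 2q_G)/8, q_G = (96 - 2q_W)/5.
Solving the pair: q_W = 113/36, q_G = 323/18.
Price P = 111 - 2·(253/12) = 413/6.
Willow's profit: (413/6)·(113/36) - 50·(113/36) - 2(113/36)² = 39.4105.

39.41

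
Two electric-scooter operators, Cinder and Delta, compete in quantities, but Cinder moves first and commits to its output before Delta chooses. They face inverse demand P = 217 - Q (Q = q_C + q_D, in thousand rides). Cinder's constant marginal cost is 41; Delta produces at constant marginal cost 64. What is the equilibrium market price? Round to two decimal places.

The follower Delta best-responds to any q_C: π_D = (217 - Q)q_D - 64q_D.
∂π_D/∂q_D = 153 - q_C - 2q_D = 0 gives the reaction function q_D = (153 - q_C)/2.
Cinder substitutes q_D(q_C) into its own profit: π_C = q_C(217 - q_C - (153 - q_C)/2) - 41q_C = (281/2 - (1/2)q_C)q_C - 41q_C.
Maximising: ∂π_C/∂q_C = 199/2 - q_C = 0, giving q_C = 199/2.
Then q_D = (153 - 199/2)/2 = 107/4.
Total output Q = 505/4, so price P = 217 - 505/4 = 363/4.

90.75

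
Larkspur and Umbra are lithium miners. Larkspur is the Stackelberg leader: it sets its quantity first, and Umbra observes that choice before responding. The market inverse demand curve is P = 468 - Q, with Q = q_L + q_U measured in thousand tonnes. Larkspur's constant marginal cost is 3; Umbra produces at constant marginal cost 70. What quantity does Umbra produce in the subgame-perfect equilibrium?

Solve by backward induction. Given q_L, the follower Umbra maximises π_U = (468 - q_L - q_U)q_U - 70q_U.
∂π_U/∂q_U = 398 - q_L - 2q_U = 0 gives the reaction function q_U = (398 - q_L)/2.
The leader anticipates this reaction. Substituting into P = 468 - Q gives P = 269 - (1/2)q_L, so π_L = (269 - (1/2)q_L)q_L - 3q_L.
Leader FOC: 266 - q_L = 0, so q_L = 266.
Then q_U = (398 - 266)/2 = 66.

66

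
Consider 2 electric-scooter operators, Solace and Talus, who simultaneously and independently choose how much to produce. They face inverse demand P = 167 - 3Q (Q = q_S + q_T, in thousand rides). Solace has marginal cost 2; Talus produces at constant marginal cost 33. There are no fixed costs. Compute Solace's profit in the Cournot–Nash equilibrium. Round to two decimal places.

Solace's profit: π_S = (167 - 3Q)q_S - (2q_S). Setting ∂π_S/∂q_S = 0: 165 - 6q_S - 3(q_T) = 0.
Talus's profit: π_T = (167 - 3Q)q_T - (33q_T). Setting ∂π_T/∂q_T = 0: 134 - 6q_T - 3(q_S) = 0.
So q_S = (165 - 3q_T)/6 and q_T = (134 - 3q_S)/6.
Substituting one into the other gives q_S = 196/9 and q_T = 103/9.
Price P = 167 - 3·(299/9) = 202/3.
Solace's profit: (202/3 - 2)·(196/9) = 1422.8148.

1422.81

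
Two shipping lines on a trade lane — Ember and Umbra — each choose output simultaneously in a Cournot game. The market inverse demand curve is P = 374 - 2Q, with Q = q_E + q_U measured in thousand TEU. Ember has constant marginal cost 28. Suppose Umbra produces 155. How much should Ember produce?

9

With the rival's output fixed at 155, Ember's profit is π_E = (374 - 2·155 - 2q_E)q_E - (28q_E) = (64 - 2q_E)q_E - (28q_E).
∂π_E/∂q_E = 36 - 4q_E = 0, so q_E = 9.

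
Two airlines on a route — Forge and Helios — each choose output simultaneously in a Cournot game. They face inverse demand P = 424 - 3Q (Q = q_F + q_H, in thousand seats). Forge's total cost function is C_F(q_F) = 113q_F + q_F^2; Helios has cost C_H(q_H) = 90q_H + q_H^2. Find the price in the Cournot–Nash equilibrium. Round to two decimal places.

248.09

Forge's profit: π_F = (424 - 3Q)q_F - (113q_F + q_F²). Setting ∂π_F/∂q_F = 0: 311 - 8q_F - 3(q_H) = 0.
Helios's profit: π_H = (424 - 3Q)q_H - (90q_H + q_H²). Setting ∂π_H/∂q_H = 0: 334 - 8q_H - 3(q_F) = 0.
So q_F = (311 - 3q_H)/8 and q_H = (334 - 3q_F)/8.
Solving the pair: q_F = 1486/55, q_H = 1739/55.
Total output Q = 645/11, so price P = 424 - 3·(645/11) = 248.0909.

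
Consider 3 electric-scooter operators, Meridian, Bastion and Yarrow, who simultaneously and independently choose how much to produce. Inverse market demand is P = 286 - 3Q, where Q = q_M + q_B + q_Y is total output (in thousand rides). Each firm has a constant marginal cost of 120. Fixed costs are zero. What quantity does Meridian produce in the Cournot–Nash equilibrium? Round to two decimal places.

Each firm earns π_i = (286 - 3Q)q_i - 120q_i.
First-order condition (treating rivals' output as given): 166 - 6q_i - 3·Σ_{j≠i} q_j = 0.
By symmetry each firm produces the same amount; substituting Σ_{j≠i} q_j = 2q_i yields q_i = 166/12 = 83/6.

13.83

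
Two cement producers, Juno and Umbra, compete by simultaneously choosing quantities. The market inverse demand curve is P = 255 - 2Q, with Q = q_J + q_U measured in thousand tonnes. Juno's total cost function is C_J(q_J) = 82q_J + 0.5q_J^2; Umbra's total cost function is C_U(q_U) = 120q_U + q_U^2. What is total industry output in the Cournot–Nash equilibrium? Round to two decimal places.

42.19

Juno's profit: π_J = (255 - 2Q)q_J - (82q_J + (1/2)q_J²). Setting ∂π_J/∂q_J = 0: 173 - 5q_J - 2(q_U) = 0.
Umbra's profit: π_U = (255 - 2Q)q_U - (120q_U + q_U²). Setting ∂π_U/∂q_U = 0: 135 - 6q_U - 2(q_J) = 0.
Best responses: q_J = (173 - 2q_U)/5, q_U = (135 - 2q_J)/6.
Solving the pair: q_J = 384/13, q_U = 329/26.
Total output Q = 384/13 + 329/26 = 1097/26.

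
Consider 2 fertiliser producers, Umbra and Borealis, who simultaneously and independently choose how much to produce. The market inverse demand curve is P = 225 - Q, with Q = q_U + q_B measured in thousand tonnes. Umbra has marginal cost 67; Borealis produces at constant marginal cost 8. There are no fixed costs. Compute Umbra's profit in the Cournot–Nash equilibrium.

Umbra's profit: π_U = (225 - Q)q_U - (67q_U). Setting ∂π_U/∂q_U = 0: 158 - 2q_U - (q_B) = 0.
Borealis's first-order condition: 217 - 2q_B - (q_U) = 0.
Best responses: q_U = (158 - q_B)/2, q_B = (217 - q_U)/2.
Solving the pair: q_U = 33, q_B = 92.
Price P = 225 - 125 = 100.
Umbra's profit: (100 - 67)·33 = 1089.

1089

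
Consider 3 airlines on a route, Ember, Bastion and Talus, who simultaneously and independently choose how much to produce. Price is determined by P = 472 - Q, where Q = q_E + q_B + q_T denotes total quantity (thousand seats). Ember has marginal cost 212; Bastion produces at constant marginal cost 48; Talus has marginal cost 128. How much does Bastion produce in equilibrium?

Ember's profit: π_E = (472 - Q)q_E - (212q_E). Setting ∂π_E/∂q_E = 0: 260 - 2q_E - (q_B + q_T) = 0.
Bastion's profit: π_B = (472 - Q)q_B - (48q_B). Setting ∂π_B/∂q_B = 0: 424 - 2q_B - (q_E + q_T) = 0.
Talus's profit: π_T = (472 - Q)q_T - (128q_T). Setting ∂π_T/∂q_T = 0: 344 - 2q_T - (q_E + q_B) = 0.
Adding the 3 first-order conditions: 1028 − 4Q = 0, so Q = 257.
Back-substituting: q_E = (260 − 257) = 3, q_B = (424 − 257) = 167, q_T = (344 − 257) = 87.

167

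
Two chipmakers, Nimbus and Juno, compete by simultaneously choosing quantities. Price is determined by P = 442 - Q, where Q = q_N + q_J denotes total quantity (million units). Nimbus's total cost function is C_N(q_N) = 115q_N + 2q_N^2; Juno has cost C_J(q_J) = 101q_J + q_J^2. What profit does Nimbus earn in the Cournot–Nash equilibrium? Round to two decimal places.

5302.96

Nimbus's profit: π_N = (442 - Q)q_N - (115q_N + 2q_N²). Setting ∂π_N/∂q_N = 0: 327 - 6q_N - (q_J) = 0.
Juno's profit: π_J = (442 - Q)q_J - (101q_J + q_J²). Setting ∂π_J/∂q_J = 0: 341 - 4q_J - (q_N) = 0.
Best responses: q_N = (327 - q_J)/6, q_J = (341 - q_N)/4.
Substituting one into the other gives q_N = 967/23 and q_J = 1719/23.
Price P = 442 - 116.7826 = 325.2174.
Nimbus's profit: 325.2174·(967/23) - 115·(967/23) - 2(967/23)² = 5302.9622.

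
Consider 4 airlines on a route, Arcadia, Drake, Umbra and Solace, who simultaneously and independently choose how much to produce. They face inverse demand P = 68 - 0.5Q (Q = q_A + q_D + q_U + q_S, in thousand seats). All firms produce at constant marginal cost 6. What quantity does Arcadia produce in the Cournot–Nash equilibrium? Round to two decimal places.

Each firm earns π_i = (68 - 0.5Q)q_i - 6q_i.
Setting ∂π_i/∂q_i = 0 with rivals' quantities fixed: 62 - q_i - (1/2)·Σ_{j≠i} q_j = 0.
By symmetry each firm produces the same amount; substituting Σ_{j≠i} q_j = 3q_i yields q_i = 62/(5/2) = 124/5.

24.80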